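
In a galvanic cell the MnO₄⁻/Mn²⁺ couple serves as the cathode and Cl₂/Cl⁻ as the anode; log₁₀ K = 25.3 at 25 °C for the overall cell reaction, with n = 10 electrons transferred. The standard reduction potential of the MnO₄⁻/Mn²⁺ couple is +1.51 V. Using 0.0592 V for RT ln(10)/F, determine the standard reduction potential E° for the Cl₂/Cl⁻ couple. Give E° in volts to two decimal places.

+1.36 V

E°cell = (0.0592/n)·log K = (0.0592/10)(25.3) = +0.150 V.
Since MnO₄⁻/Mn²⁺ is the cathode and Cl₂/Cl⁻ the anode, E°cell = E°(MnO₄⁻/Mn²⁺) − E°(Cl₂/Cl⁻).
So E°(Cl₂/Cl⁻) = E°(MnO₄⁻/Mn²⁺) − E°cell = (+1.51) − (+0.150) = +1.36 V.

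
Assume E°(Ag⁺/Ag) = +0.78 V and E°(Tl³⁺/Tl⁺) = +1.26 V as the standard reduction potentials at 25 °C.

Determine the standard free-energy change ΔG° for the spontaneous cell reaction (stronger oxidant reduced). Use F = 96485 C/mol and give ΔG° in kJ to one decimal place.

-92.6 kJ

Tl³⁺/Tl⁺ (E° = +1.26 V) is the cathode; Ag⁺/Ag (E° = +0.78 V) is the anode, so E°cell = +0.48 V.
Balancing electrons gives n = 2 (lcm of 2 and 1).
ΔG° = −nFE° = −(2)(96485)(+0.48) = -92,626 J = -92.6 kJ.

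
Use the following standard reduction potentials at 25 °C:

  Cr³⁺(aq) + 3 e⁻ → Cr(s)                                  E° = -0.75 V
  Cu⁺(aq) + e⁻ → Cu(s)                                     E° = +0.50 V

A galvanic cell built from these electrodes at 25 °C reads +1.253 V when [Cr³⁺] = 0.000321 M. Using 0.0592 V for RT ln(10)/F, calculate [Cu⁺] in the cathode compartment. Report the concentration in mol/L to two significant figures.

0.077 M

Cu⁺/Cu is the cathode, Cr³⁺/Cr the anode: E°cell = +1.25 V, n = 3.
Overall reaction: 3 Cu⁺(aq) + Cr(s) → 3 Cu(s) + Cr³⁺(aq); Q = [Cr³⁺]^1/[Cu⁺]^3.
From E = E° − (0.0592/n) log Q: log Q = (E° − E)·n/0.0592 = (+1.25 − (+1.253))·3/0.0592 = -0.1520.
So 3·log[Cu⁺] = 1·log(0.000321) − log Q = -3.4935 − (-0.1520) = -3.3415; log[Cu⁺] = -3.3415 / 3 = -1.1138; [Cu⁺] = 10^(-1.1138) ≈ 0.077 M.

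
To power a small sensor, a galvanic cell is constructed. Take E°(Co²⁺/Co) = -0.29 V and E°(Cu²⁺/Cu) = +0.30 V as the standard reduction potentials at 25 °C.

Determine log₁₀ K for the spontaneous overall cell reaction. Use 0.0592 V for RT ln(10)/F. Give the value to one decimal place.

Cathode: Cu²⁺/Cu; anode: Co²⁺/Co. E°cell = +0.59 V, n = 2.
log K = nE°cell / 0.0592 = (2)(+0.59) / 0.0592 = 19.9.

19.9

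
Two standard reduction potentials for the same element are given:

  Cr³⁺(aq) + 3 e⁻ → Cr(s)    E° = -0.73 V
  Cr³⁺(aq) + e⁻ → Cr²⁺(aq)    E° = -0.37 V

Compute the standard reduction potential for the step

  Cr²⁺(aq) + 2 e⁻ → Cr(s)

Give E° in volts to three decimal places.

-0.910 V

Sequential free energies add, so n₃E°₃ = n₁E°₁ + n₂E°₂.
With n₃ = 3, and the known step contributing 1×(-0.37) V, the unknown satisfies 2·E° = 3×(-0.73) − 1×(-0.37) = -1.820.
E° = -1.820 / 2 = -0.910 V.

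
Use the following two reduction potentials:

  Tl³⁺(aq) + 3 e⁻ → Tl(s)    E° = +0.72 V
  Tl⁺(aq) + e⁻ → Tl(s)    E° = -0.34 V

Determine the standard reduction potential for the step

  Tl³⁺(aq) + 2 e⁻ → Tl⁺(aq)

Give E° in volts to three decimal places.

+1.250 V

Sequential free energies add, so n₃E°₃ = n₁E°₁ + n₂E°₂.
With n₃ = 3, and the known step contributing 1×(-0.34) V, the unknown satisfies 2·E° = 3×(+0.72) − 1×(-0.34) = +2.500.
E° = +2.500 / 2 = +1.250 V.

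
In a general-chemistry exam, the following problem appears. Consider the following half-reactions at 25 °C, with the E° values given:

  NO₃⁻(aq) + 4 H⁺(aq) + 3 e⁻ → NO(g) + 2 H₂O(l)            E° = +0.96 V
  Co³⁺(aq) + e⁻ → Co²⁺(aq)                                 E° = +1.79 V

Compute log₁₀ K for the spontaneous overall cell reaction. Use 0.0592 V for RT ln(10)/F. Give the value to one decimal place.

Cathode: Co³⁺/Co²⁺; anode: NO₃⁻/NO. E°cell = +0.83 V, n = 3.
log K = nE°cell / 0.0592 = (3)(+0.83) / 0.0592 = 42.1.

42.1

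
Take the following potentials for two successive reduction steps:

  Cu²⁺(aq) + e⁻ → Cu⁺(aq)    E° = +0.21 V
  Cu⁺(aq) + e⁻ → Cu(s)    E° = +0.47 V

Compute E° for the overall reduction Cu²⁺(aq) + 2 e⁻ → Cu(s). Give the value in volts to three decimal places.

+0.340 V

Since ΔG° = −nFE° is additive over sequential reductions, n₃E°₃ = n₁E°₁ + n₂E°₂.
E°₃ = (1×+0.21 + 1×+0.47) / 2 = (+0.680) / 2 = +0.340 V.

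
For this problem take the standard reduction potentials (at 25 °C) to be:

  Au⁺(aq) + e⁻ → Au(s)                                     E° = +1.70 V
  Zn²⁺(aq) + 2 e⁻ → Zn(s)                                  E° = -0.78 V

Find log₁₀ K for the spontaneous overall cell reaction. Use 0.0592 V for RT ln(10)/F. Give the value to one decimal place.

83.8

Cathode: Au⁺/Au; anode: Zn²⁺/Zn. E°cell = +2.48 V, n = 2.
log K = nE°cell / 0.0592 = (2)(+2.48) / 0.0592 = 83.8.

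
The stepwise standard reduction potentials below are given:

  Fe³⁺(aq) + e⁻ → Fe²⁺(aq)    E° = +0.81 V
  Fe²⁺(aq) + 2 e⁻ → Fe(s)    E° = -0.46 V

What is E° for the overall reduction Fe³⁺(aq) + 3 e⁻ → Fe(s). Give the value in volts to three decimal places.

Standard free energies of sequential steps add: ΔG°₃ = ΔG°₁ + ΔG°₂, so n₃E°₃ = n₁E°₁ + n₂E°₂.
E°₃ = (1×+0.81 + 2×-0.46) / 3 = (-0.110) / 3 = -0.037 V.
Simply averaging or adding the two E° values would be wrong; the electron-weighted sum is required.

-0.037 V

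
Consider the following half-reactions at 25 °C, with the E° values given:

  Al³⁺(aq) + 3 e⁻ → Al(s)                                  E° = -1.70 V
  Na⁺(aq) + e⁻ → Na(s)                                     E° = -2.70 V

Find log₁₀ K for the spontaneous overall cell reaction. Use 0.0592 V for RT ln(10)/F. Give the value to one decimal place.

50.7

Cathode: Al³⁺/Al; anode: Na⁺/Na. E°cell = +1.00 V, n = 3.
log K = nE°cell / 0.0592 = (3)(+1.00) / 0.0592 = 50.7.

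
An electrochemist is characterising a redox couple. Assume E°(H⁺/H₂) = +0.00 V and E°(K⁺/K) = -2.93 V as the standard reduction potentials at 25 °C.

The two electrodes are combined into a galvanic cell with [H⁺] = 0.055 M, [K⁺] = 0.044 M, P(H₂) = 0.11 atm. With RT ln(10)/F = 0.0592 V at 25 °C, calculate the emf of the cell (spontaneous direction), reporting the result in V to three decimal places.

+2.964 V

H⁺/H₂ is the cathode (higher E°), K⁺/K the anode: E°cell = +0.00 − (-2.93) = +2.93 V, n = 2.
Overall: 2 H⁺(aq) + 2 K(s) → H₂(g) + 2 K⁺(aq)
Q = P(H₂)·[K⁺]^2 / ([H⁺]^2); log Q = -1.152.
E = E° − (0.0592/n) log Q = +2.93 − (0.0592/2)(-1.152) = +2.964 V.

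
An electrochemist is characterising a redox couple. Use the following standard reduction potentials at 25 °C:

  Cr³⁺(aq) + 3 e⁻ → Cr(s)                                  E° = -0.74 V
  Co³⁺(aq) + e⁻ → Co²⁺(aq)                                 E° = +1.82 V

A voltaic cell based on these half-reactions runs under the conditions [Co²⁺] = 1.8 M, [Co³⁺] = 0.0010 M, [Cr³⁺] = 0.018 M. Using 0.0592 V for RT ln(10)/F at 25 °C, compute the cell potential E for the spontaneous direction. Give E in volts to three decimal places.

Co³⁺/Co²⁺ is the cathode (higher E°), Cr³⁺/Cr the anode: E°cell = +1.82 − (-0.74) = +2.56 V, n = 3.
Overall: 3 Co³⁺(aq) + Cr(s) → 3 Co²⁺(aq) + Cr³⁺(aq)
Q = [Co²⁺]^3·[Cr³⁺] / ([Co³⁺]^3); log Q = 8.021.
E = E° − (0.0592/n) log Q = +2.56 − (0.0592/3)(8.021) = +2.402 V.

+2.402 V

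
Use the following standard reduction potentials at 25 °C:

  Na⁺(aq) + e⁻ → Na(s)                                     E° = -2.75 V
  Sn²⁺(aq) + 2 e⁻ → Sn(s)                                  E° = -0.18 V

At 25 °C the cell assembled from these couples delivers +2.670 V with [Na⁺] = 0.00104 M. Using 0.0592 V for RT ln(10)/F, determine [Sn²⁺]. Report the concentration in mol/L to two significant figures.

0.0026 M

Sn²⁺/Sn is the cathode, Na⁺/Na the anode: E°cell = +2.57 V, n = 2.
Overall reaction: Sn²⁺(aq) + 2 Na(s) → Sn(s) + 2 Na⁺(aq); Q = [Na⁺]^2/[Sn²⁺]^1.
From E = E° − (0.0592/n) log Q: log Q = (E° − E)·n/0.0592 = (+2.57 − (+2.670))·2/0.0592 = -3.3784.
So 1·log[Sn²⁺] = 2·log(0.00104) − log Q = -5.9659 − (-3.3784) = -2.5875; [Sn²⁺] = 10^(-2.5875) ≈ 0.0026 M.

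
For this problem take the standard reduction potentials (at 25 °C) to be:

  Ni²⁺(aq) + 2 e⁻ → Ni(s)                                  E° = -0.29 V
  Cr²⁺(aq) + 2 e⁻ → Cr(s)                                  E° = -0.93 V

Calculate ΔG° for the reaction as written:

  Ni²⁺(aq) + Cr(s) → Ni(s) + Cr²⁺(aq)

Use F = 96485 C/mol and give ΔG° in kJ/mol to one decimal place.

-123.5 kJ/mol

As written, Ni²⁺/Ni is reduced (cathode) and Cr²⁺/Cr is oxidised (anode), so E°cell = (-0.29) − (-0.93) = +0.64 V.
Balancing electrons gives n = 2.
ΔG° = −nFE° = −(2)(96485)(+0.64) = -123,501 J = -123.5 kJ/mol.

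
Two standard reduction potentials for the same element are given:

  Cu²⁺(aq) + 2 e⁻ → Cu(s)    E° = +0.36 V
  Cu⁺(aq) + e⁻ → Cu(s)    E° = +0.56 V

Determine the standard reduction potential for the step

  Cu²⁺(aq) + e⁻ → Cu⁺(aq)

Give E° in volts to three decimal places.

+0.160 V

Sequential free energies add, so n₃E°₃ = n₁E°₁ + n₂E°₂.
With n₃ = 2, and the known step contributing 1×(+0.56) V, the unknown satisfies 1·E° = 2×(+0.36) − 1×(+0.56) = +0.160.
E° = +0.160 / 1 = +0.160 V.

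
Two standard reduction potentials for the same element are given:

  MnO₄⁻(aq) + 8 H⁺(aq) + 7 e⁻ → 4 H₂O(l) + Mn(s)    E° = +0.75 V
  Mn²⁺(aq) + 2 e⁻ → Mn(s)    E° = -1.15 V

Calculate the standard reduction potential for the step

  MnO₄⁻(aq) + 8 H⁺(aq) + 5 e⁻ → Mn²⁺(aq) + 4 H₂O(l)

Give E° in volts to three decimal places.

+1.510 V

Sequential free energies add, so n₃E°₃ = n₁E°₁ + n₂E°₂.
With n₃ = 7, and the known step contributing 2×(-1.15) V, the unknown satisfies 5·E° = 7×(+0.75) − 2×(-1.15) = +7.550.
E° = +7.550 / 5 = +1.510 V.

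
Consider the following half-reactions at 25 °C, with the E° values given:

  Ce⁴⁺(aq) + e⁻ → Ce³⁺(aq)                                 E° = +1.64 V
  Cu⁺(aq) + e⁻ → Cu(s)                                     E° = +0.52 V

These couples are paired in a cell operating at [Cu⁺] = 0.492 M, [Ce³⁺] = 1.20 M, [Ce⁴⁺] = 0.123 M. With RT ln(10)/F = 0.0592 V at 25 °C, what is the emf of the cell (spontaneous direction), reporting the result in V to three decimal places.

Ce⁴⁺/Ce³⁺ is the cathode (higher E°), Cu⁺/Cu the anode: E°cell = +1.64 − (+0.52) = +1.12 V, n = 1.
Overall: Ce⁴⁺(aq) + Cu(s) → Ce³⁺(aq) + Cu⁺(aq)
Q = [Ce³⁺]·[Cu⁺] / ([Ce⁴⁺]); log Q = 0.681.
E = E° − (0.0592/n) log Q = +1.12 − (0.0592/1)(0.681) = +1.080 V.

+1.080 V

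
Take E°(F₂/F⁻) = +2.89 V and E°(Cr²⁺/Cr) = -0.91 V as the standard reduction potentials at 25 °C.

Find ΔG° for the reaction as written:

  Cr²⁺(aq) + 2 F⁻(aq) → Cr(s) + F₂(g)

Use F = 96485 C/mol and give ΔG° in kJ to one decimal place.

+733.3 kJ

As written, Cr²⁺/Cr is reduced (cathode) and F₂/F⁻ is oxidised (anode), so E°cell = (-0.91) − (+2.89) = -3.80 V.
Balancing electrons gives n = 2.
ΔG° = −nFE° = −(2)(96485)(-3.80) = 733,286 J = +733.3 kJ.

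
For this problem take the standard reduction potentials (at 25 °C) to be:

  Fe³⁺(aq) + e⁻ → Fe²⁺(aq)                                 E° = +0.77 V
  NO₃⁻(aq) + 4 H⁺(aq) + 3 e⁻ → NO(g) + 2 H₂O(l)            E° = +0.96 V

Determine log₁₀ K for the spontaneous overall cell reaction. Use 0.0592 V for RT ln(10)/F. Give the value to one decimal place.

9.6

Cathode: NO₃⁻/NO; anode: Fe³⁺/Fe²⁺. E°cell = +0.19 V, n = 3.
log K = nE°cell / 0.0592 = (3)(+0.19) / 0.0592 = 9.6.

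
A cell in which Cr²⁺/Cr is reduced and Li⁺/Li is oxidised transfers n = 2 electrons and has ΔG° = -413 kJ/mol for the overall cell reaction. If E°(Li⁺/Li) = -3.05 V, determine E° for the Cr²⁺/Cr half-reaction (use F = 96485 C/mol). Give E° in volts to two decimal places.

E°cell = −ΔG°/(nF) = −(-413×10³)/((2)(96485)) = +2.140 V.
Since Cr²⁺/Cr is the cathode and Li⁺/Li the anode, E°cell = E°(Cr²⁺/Cr) − E°(Li⁺/Li).
So E°(Cr²⁺/Cr) = E°cell + E°(Li⁺/Li) = +2.140 + (-3.05) = -0.91 V.

-0.91 V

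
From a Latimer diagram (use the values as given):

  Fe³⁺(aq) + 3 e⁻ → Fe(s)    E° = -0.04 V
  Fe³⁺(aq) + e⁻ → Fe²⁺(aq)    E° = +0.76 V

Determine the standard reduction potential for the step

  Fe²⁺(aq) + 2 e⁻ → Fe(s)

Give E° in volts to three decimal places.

-0.440 V

Sequential free energies add, so n₃E°₃ = n₁E°₁ + n₂E°₂.
With n₃ = 3, and the known step contributing 1×(+0.76) V, the unknown satisfies 2·E° = 3×(-0.04) − 1×(+0.76) = -0.880.
E° = -0.880 / 2 = -0.440 V.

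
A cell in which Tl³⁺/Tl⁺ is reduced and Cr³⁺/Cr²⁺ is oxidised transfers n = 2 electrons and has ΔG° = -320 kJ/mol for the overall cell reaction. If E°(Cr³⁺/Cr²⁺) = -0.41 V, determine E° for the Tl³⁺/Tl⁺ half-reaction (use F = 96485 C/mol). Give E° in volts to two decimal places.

E°cell = −ΔG°/(nF) = −(-320×10³)/((2)(96485)) = +1.658 V.
Since Tl³⁺/Tl⁺ is the cathode and Cr³⁺/Cr²⁺ the anode, E°cell = E°(Tl³⁺/Tl⁺) − E°(Cr³⁺/Cr²⁺).
So E°(Tl³⁺/Tl⁺) = E°cell + E°(Cr³⁺/Cr²⁺) = +1.658 + (-0.41) = +1.25 V.

+1.25 V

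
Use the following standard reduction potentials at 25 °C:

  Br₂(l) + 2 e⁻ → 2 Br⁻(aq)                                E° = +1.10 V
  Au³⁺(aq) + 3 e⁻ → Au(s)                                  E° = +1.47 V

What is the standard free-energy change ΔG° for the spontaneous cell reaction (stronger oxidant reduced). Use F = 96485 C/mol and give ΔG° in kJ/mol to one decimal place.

Au³⁺/Au (E° = +1.47 V) is the cathode; Br₂/Br⁻ (E° = +1.10 V) is the anode, so E°cell = +0.37 V.
Balancing electrons gives n = 6 (lcm of 3 and 2).
ΔG° = −nFE° = −(6)(96485)(+0.37) = -214,197 J = -214.2 kJ/mol.

-214.2 kJ/mol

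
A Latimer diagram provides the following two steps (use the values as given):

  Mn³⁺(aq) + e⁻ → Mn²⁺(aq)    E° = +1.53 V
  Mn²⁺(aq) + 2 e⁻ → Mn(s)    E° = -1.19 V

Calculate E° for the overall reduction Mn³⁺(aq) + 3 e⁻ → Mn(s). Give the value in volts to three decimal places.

-0.283 V

Adding the free-energy changes (−nFE°) of the two steps gives −n₃FE°₃ = −n₁FE°₁ − n₂FE°₂.
E°₃ = (1×+1.53 + 2×-1.19) / 3 = (-0.850) / 3 = -0.283 V.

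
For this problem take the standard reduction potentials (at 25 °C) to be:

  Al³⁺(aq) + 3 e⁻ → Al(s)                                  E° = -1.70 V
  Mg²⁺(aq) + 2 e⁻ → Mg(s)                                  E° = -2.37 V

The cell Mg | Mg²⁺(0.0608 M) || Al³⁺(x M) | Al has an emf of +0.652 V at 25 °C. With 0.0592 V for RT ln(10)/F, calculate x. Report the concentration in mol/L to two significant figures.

Al³⁺/Al is the cathode, Mg²⁺/Mg the anode: E°cell = +0.67 V, n = 6.
Overall reaction: 2 Al³⁺(aq) + 3 Mg(s) → 2 Al(s) + 3 Mg²⁺(aq); Q = [Mg²⁺]^3/[Al³⁺]^2.
From E = E° − (0.0592/n) log Q: log Q = (E° − E)·n/0.0592 = (+0.67 − (+0.652))·6/0.0592 = 1.8243.
So 2·log[Al³⁺] = 3·log(0.0608) − log Q = -3.6483 − (1.8243) = -5.4726; log[Al³⁺] = -5.4726 / 2 = -2.7363; [Al³⁺] = 10^(-2.7363) ≈ 0.0018 M.

0.0018 M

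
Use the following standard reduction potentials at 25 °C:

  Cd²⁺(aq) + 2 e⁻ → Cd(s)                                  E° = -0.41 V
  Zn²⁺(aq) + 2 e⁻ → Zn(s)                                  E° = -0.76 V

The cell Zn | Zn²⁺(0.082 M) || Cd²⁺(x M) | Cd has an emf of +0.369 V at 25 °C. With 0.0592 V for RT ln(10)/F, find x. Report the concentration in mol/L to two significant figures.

0.36 M

Cd²⁺/Cd is the cathode, Zn²⁺/Zn the anode: E°cell = +0.35 V, n = 2.
Overall reaction: Cd²⁺(aq) + Zn(s) → Cd(s) + Zn²⁺(aq); Q = [Zn²⁺]^1/[Cd²⁺]^1.
From E = E° − (0.0592/n) log Q: log Q = (E° − E)·n/0.0592 = (+0.35 − (+0.369))·2/0.0592 = -0.6419.
So 1·log[Cd²⁺] = 1·log(0.082) − log Q = -1.0862 − (-0.6419) = -0.4443; [Cd²⁺] = 10^(-0.4443) ≈ 0.36 M.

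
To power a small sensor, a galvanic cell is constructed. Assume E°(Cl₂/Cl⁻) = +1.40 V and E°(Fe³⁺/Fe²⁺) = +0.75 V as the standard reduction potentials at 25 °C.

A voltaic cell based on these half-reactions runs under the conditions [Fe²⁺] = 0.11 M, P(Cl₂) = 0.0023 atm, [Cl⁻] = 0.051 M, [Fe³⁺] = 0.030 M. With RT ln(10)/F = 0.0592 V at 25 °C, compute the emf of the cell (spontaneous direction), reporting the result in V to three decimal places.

Cl₂/Cl⁻ is the cathode (higher E°), Fe³⁺/Fe²⁺ the anode: E°cell = +1.40 − (+0.75) = +0.65 V, n = 2.
Overall: Cl₂(g) + 2 Fe²⁺(aq) → 2 Cl⁻(aq) + 2 Fe³⁺(aq)
Q = [Cl⁻]^2·[Fe³⁺]^2 / (P(Cl₂)·[Fe²⁺]^2); log Q = -1.075.
E = E° − (0.0592/n) log Q = +0.65 − (0.0592/2)(-1.075) = +0.682 V.

+0.682 V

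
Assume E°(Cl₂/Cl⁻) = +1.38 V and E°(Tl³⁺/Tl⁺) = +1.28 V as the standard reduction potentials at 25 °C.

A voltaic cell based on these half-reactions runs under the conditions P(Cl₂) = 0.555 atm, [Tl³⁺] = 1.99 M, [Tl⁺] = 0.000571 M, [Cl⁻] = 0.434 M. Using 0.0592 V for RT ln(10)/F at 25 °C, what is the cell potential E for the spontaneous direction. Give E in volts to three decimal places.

+0.009 V

Cl₂/Cl⁻ is the cathode (higher E°), Tl³⁺/Tl⁺ the anode: E°cell = +1.38 − (+1.28) = +0.10 V, n = 2.
Overall: Cl₂(g) + Tl⁺(aq) → 2 Cl⁻(aq) + Tl³⁺(aq)
Q = [Cl⁻]^2·[Tl³⁺] / (P(Cl₂)·[Tl⁺]); log Q = 3.073.
E = E° − (0.0592/n) log Q = +0.10 − (0.0592/2)(3.073) = +0.009 V.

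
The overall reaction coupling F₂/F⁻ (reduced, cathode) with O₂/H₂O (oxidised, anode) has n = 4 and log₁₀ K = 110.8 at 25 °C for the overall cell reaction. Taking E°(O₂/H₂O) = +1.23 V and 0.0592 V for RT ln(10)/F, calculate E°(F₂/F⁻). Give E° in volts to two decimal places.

+2.87 V

E°cell = (0.0592/n)·log K = (0.0592/4)(110.8) = +1.640 V.
Since F₂/F⁻ is the cathode and O₂/H₂O the anode, E°cell = E°(F₂/F⁻) − E°(O₂/H₂O).
So E°(F₂/F⁻) = E°cell + E°(O₂/H₂O) = +1.640 + (+1.23) = +2.87 V.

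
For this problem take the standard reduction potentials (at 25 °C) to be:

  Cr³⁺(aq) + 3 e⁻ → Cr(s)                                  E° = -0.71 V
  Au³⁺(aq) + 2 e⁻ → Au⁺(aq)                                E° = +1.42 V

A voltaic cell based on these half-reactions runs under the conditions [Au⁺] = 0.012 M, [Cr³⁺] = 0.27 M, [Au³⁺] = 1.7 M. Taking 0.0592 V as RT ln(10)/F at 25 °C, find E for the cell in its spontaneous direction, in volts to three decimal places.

Au³⁺/Au⁺ is the cathode (higher E°), Cr³⁺/Cr the anode: E°cell = +1.42 − (-0.71) = +2.13 V, n = 6.
Overall: 3 Au³⁺(aq) + 2 Cr(s) → 3 Au⁺(aq) + 2 Cr³⁺(aq)
Q = [Au⁺]^3·[Cr³⁺]^2 / ([Au³⁺]^3); log Q = -7.591.
E = E° − (0.0592/n) log Q = +2.13 − (0.0592/6)(-7.591) = +2.205 V.

+2.205 V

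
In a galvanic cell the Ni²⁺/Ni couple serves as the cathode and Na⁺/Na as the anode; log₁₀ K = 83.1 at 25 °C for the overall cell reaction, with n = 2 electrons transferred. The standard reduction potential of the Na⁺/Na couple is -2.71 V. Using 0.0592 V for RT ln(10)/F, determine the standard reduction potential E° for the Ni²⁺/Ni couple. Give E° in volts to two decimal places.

E°cell = (0.0592/n)·log K = (0.0592/2)(83.1) = +2.460 V.
Since Ni²⁺/Ni is the cathode and Na⁺/Na the anode, E°cell = E°(Ni²⁺/Ni) − E°(Na⁺/Na).
So E°(Ni²⁺/Ni) = E°cell + E°(Na⁺/Na) = +2.460 + (-2.71) = -0.25 V.

-0.25 V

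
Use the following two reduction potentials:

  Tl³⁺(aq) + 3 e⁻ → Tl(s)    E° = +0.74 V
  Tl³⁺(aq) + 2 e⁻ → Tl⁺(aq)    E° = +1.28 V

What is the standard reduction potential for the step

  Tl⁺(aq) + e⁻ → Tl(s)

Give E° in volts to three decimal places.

Sequential free energies add, so n₃E°₃ = n₁E°₁ + n₂E°₂.
With n₃ = 3, and the known step contributing 2×(+1.28) V, the unknown satisfies 1·E° = 3×(+0.74) − 2×(+1.28) = -0.340.
E° = -0.340 / 1 = -0.340 V.

-0.340 V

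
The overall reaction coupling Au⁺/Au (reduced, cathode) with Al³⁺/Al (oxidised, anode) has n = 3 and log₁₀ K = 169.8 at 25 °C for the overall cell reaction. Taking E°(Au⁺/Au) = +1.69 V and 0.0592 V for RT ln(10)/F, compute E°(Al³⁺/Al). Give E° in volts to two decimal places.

E°cell = (0.0592/n)·log K = (0.0592/3)(169.8) = +3.351 V.
Since Au⁺/Au is the cathode and Al³⁺/Al the anode, E°cell = E°(Au⁺/Au) − E°(Al³⁺/Al).
So E°(Al³⁺/Al) = E°(Au⁺/Au) − E°cell = (+1.69) − (+3.351) = -1.66 V.

-1.66 V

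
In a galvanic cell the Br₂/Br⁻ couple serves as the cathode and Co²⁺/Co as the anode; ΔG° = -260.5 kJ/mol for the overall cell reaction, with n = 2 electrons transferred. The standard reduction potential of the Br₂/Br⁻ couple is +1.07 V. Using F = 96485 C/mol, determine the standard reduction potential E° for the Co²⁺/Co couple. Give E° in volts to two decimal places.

-0.28 V

E°cell = −ΔG°/(nF) = −(-260.5×10³)/((2)(96485)) = +1.350 V.
Since Br₂/Br⁻ is the cathode and Co²⁺/Co the anode, E°cell = E°(Br₂/Br⁻) − E°(Co²⁺/Co).
So E°(Co²⁺/Co) = E°(Br₂/Br⁻) − E°cell = (+1.07) − (+1.350) = -0.28 V.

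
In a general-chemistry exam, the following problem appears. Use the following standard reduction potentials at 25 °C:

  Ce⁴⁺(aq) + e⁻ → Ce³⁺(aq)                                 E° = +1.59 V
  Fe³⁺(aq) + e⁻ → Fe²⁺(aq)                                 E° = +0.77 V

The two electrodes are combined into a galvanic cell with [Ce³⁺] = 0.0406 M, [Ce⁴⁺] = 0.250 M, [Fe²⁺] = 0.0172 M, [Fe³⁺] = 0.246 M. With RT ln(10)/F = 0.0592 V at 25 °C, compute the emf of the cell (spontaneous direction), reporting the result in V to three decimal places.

Ce⁴⁺/Ce³⁺ is the cathode (higher E°), Fe³⁺/Fe²⁺ the anode: E°cell = +1.59 − (+0.77) = +0.82 V, n = 1.
Overall: Ce⁴⁺(aq) + Fe²⁺(aq) → Ce³⁺(aq) + Fe³⁺(aq)
Q = [Ce³⁺]·[Fe³⁺] / ([Ce⁴⁺]·[Fe²⁺]); log Q = 0.366.
E = E° − (0.0592/n) log Q = +0.82 − (0.0592/1)(0.366) = +0.798 V.

+0.798 V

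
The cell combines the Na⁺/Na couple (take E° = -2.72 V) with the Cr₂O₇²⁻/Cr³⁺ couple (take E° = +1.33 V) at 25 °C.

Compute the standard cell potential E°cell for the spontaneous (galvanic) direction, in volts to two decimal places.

+4.05 V

The Cr₂O₇²⁻/Cr³⁺ couple has the higher reduction potential, so it is the cathode; Na⁺/Na is oxidised at the anode.
E°cell = E°(cathode) − E°(anode) = (+1.33) − (-2.72) = +4.05 V.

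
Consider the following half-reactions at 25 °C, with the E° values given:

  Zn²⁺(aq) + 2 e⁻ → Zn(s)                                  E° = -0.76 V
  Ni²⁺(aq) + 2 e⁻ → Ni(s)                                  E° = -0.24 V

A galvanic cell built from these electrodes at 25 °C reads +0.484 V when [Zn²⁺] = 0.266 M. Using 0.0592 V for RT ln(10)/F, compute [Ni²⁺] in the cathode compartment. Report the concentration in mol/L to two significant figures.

Ni²⁺/Ni is the cathode, Zn²⁺/Zn the anode: E°cell = +0.52 V, n = 2.
Overall reaction: Ni²⁺(aq) + Zn(s) → Ni(s) + Zn²⁺(aq); Q = [Zn²⁺]^1/[Ni²⁺]^1.
From E = E° − (0.0592/n) log Q: log Q = (E° − E)·n/0.0592 = (+0.52 − (+0.484))·2/0.0592 = 1.2162.
So 1·log[Ni²⁺] = 1·log(0.266) − log Q = -0.5751 − (1.2162) = -1.7913; [Ni²⁺] = 10^(-1.7913) ≈ 0.016 M.

0.016 M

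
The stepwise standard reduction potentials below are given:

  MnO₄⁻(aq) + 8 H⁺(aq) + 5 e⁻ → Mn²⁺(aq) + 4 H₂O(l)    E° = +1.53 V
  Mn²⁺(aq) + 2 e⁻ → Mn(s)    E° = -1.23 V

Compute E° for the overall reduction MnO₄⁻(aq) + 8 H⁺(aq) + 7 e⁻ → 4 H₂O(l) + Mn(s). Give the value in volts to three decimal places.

+0.741 V

Standard free energies of sequential steps add: ΔG°₃ = ΔG°₁ + ΔG°₂, so n₃E°₃ = n₁E°₁ + n₂E°₂.
E°₃ = (5×+1.53 + 2×-1.23) / 7 = (+5.190) / 7 = +0.741 V.
E° values themselves are not directly additive — weighting by electron count is essential.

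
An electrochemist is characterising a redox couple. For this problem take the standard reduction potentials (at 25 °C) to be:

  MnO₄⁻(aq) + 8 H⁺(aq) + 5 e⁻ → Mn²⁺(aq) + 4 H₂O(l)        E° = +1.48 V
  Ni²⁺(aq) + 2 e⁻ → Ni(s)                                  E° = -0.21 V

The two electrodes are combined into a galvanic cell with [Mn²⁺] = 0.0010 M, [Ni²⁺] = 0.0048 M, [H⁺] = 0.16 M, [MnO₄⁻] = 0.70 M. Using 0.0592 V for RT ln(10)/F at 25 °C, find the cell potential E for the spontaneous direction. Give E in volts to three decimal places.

MnO₄⁻/Mn²⁺ is the cathode (higher E°), Ni²⁺/Ni the anode: E°cell = +1.48 − (-0.21) = +1.69 V, n = 10.
Overall: 2 MnO₄⁻(aq) + 16 H⁺(aq) + 5 Ni(s) → 2 Mn²⁺(aq) + 8 H₂O(l) + 5 Ni²⁺(aq)
Q = [Mn²⁺]^2·[Ni²⁺]^5 / ([MnO₄⁻]^2·[H⁺]^16); log Q = -4.550.
E = E° − (0.0592/n) log Q = +1.69 − (0.0592/10)(-4.550) = +1.717 V.

+1.717 V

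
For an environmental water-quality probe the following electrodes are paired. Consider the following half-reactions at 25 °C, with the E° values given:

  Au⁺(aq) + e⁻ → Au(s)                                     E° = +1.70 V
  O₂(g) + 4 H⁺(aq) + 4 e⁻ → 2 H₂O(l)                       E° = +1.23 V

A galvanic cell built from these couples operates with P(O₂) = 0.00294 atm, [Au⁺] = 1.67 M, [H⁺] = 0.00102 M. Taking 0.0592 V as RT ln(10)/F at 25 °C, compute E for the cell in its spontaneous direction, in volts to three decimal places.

+0.698 V

Au⁺/Au is the cathode (higher E°), O₂/H₂O the anode: E°cell = +1.70 − (+1.23) = +0.47 V, n = 4.
Overall: 4 Au⁺(aq) + 2 H₂O(l) → 4 Au(s) + O₂(g) + 4 H⁺(aq)
Q = P(O₂)·[H⁺]^4 / ([Au⁺]^4); log Q = -15.388.
E = E° − (0.0592/n) log Q = +0.47 − (0.0592/4)(-15.388) = +0.698 V.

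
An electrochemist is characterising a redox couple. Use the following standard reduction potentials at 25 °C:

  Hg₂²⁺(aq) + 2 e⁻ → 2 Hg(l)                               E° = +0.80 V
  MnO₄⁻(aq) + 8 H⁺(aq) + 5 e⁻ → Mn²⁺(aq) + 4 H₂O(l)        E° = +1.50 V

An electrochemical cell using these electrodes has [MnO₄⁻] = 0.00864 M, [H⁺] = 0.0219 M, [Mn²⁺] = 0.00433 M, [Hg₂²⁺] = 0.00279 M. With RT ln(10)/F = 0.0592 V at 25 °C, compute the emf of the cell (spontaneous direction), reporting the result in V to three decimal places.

+0.622 V

MnO₄⁻/Mn²⁺ is the cathode (higher E°), Hg₂²⁺/Hg the anode: E°cell = +1.50 − (+0.80) = +0.70 V, n = 10.
Overall: 2 MnO₄⁻(aq) + 16 H⁺(aq) + 10 Hg(l) → 2 Mn²⁺(aq) + 8 H₂O(l) + 5 Hg₂²⁺(aq)
Q = [Mn²⁺]^2·[Hg₂²⁺]^5 / ([MnO₄⁻]^2·[H⁺]^16); log Q = 13.181.
E = E° − (0.0592/n) log Q = +0.70 − (0.0592/10)(13.181) = +0.622 V.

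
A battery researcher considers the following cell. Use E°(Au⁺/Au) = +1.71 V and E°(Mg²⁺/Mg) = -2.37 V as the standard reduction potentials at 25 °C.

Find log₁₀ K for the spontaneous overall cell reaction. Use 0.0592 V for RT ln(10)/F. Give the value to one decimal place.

137.8

Cathode: Au⁺/Au; anode: Mg²⁺/Mg. E°cell = +4.08 V, n = 2.
log K = nE°cell / 0.0592 = (2)(+4.08) / 0.0592 = 137.8.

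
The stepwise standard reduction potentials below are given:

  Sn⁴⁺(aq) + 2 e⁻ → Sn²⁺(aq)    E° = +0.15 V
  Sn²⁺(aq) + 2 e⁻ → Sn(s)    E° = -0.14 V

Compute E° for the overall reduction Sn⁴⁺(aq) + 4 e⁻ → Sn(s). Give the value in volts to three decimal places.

Since ΔG° = −nFE° is additive over sequential reductions, n₃E°₃ = n₁E°₁ + n₂E°₂.
E°₃ = (2×+0.15 + 2×-0.14) / 4 = (+0.020) / 4 = +0.005 V.

+0.005 V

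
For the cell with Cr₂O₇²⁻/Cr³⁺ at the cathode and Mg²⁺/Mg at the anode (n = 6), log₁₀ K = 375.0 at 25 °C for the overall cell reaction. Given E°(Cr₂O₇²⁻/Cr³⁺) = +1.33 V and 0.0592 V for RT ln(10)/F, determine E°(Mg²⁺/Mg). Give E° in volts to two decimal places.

-2.37 V

E°cell = (0.0592/n)·log K = (0.0592/6)(375.0) = +3.700 V.
Since Cr₂O₇²⁻/Cr³⁺ is the cathode and Mg²⁺/Mg the anode, E°cell = E°(Cr₂O₇²⁻/Cr³⁺) − E°(Mg²⁺/Mg).
So E°(Mg²⁺/Mg) = E°(Cr₂O₇²⁻/Cr³⁺) − E°cell = (+1.33) − (+3.700) = -2.37 V.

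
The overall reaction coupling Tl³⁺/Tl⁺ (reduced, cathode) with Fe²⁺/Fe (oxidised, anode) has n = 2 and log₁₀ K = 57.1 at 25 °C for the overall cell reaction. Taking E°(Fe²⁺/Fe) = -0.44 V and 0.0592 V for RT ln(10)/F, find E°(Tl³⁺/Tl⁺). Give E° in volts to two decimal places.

E°cell = (0.0592/n)·log K = (0.0592/2)(57.1) = +1.690 V.
Since Tl³⁺/Tl⁺ is the cathode and Fe²⁺/Fe the anode, E°cell = E°(Tl³⁺/Tl⁺) − E°(Fe²⁺/Fe).
So E°(Tl³⁺/Tl⁺) = E°cell + E°(Fe²⁺/Fe) = +1.690 + (-0.44) = +1.25 V.

+1.25 V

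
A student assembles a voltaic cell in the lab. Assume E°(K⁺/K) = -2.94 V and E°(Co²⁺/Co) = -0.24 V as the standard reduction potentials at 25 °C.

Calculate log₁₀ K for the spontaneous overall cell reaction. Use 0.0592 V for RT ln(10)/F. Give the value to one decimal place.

91.2

Cathode: Co²⁺/Co; anode: K⁺/K. E°cell = +2.70 V, n = 2.
log K = nE°cell / 0.0592 = (2)(+2.70) / 0.0592 = 91.2.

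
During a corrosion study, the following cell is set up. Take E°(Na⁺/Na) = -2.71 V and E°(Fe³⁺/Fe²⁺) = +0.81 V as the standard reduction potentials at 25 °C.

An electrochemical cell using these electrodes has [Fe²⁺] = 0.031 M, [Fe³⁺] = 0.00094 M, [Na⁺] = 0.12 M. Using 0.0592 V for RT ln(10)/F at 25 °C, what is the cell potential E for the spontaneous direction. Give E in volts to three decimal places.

+3.485 V

Fe³⁺/Fe²⁺ is the cathode (higher E°), Na⁺/Na the anode: E°cell = +0.81 − (-2.71) = +3.52 V, n = 1.
Overall: Fe³⁺(aq) + Na(s) → Fe²⁺(aq) + Na⁺(aq)
Q = [Fe²⁺]·[Na⁺] / ([Fe³⁺]); log Q = 0.597.
E = E° − (0.0592/n) log Q = +3.52 − (0.0592/1)(0.597) = +3.485 V.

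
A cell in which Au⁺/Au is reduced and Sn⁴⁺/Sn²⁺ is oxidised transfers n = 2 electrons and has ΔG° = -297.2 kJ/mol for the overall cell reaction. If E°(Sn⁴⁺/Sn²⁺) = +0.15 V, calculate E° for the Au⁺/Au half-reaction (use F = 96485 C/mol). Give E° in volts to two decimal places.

E°cell = −ΔG°/(nF) = −(-297.2×10³)/((2)(96485)) = +1.540 V.
Since Au⁺/Au is the cathode and Sn⁴⁺/Sn²⁺ the anode, E°cell = E°(Au⁺/Au) − E°(Sn⁴⁺/Sn²⁺).
So E°(Au⁺/Au) = E°cell + E°(Sn⁴⁺/Sn²⁺) = +1.540 + (+0.15) = +1.69 V.

+1.69 V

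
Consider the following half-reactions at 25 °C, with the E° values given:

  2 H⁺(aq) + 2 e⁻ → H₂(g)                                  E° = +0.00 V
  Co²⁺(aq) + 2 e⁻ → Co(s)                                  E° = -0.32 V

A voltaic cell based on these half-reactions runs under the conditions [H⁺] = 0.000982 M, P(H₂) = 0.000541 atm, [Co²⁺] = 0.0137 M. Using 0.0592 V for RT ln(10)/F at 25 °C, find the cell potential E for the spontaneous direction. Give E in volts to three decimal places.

+0.294 V

H⁺/H₂ is the cathode (higher E°), Co²⁺/Co the anode: E°cell = +0.00 − (-0.32) = +0.32 V, n = 2.
Overall: 2 H⁺(aq) + Co(s) → H₂(g) + Co²⁺(aq)
Q = P(H₂)·[Co²⁺] / ([H⁺]^2); log Q = 0.886.
E = E° − (0.0592/n) log Q = +0.32 − (0.0592/2)(0.886) = +0.294 V.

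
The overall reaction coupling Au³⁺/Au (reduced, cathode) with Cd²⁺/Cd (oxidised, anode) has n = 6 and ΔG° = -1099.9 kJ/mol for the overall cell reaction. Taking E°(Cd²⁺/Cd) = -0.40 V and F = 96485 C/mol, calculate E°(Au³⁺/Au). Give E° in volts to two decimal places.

+1.50 V

E°cell = −ΔG°/(nF) = −(-1099.9×10³)/((6)(96485)) = +1.900 V.
Since Au³⁺/Au is the cathode and Cd²⁺/Cd the anode, E°cell = E°(Au³⁺/Au) − E°(Cd²⁺/Cd).
So E°(Au³⁺/Au) = E°cell + E°(Cd²⁺/Cd) = +1.900 + (-0.40) = +1.50 V.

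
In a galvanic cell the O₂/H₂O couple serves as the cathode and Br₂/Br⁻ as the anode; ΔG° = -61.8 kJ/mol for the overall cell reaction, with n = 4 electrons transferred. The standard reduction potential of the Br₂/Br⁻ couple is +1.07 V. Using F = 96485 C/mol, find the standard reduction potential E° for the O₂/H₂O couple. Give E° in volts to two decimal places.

E°cell = −ΔG°/(nF) = −(-61.8×10³)/((4)(96485)) = +0.160 V.
Since O₂/H₂O is the cathode and Br₂/Br⁻ the anode, E°cell = E°(O₂/H₂O) − E°(Br₂/Br⁻).
So E°(O₂/H₂O) = E°cell + E°(Br₂/Br⁻) = +0.160 + (+1.07) = +1.23 V.

+1.23 V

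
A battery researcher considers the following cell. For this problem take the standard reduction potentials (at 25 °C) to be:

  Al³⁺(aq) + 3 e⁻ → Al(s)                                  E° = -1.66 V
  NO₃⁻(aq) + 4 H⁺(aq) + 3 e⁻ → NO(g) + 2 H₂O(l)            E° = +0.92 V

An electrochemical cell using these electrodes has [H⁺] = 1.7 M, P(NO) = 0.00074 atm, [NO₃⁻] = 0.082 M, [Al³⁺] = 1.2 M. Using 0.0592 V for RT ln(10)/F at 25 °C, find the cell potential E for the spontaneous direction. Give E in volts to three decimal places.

NO₃⁻/NO is the cathode (higher E°), Al³⁺/Al the anode: E°cell = +0.92 − (-1.66) = +2.58 V, n = 3.
Overall: NO₃⁻(aq) + 4 H⁺(aq) + Al(s) → NO(g) + 2 H₂O(l) + Al³⁺(aq)
Q = P(NO)·[Al³⁺] / ([NO₃⁻]·[H⁺]^4); log Q = -2.887.
E = E° − (0.0592/n) log Q = +2.58 − (0.0592/3)(-2.887) = +2.637 V.

+2.637 V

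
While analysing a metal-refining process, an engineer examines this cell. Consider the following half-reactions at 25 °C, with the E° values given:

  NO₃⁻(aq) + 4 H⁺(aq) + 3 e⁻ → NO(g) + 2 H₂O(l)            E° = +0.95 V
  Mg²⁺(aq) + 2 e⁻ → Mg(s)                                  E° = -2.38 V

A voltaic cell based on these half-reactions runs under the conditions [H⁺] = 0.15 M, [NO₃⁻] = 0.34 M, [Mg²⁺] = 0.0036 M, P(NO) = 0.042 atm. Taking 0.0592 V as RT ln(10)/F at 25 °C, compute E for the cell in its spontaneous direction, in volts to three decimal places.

+3.355 V

NO₃⁻/NO is the cathode (higher E°), Mg²⁺/Mg the anode: E°cell = +0.95 − (-2.38) = +3.33 V, n = 6.
Overall: 2 NO₃⁻(aq) + 8 H⁺(aq) + 3 Mg(s) → 2 NO(g) + 4 H₂O(l) + 3 Mg²⁺(aq)
Q = P(NO)^2·[Mg²⁺]^3 / ([NO₃⁻]^2·[H⁺]^8); log Q = -2.556.
E = E° − (0.0592/n) log Q = +3.33 − (0.0592/6)(-2.556) = +3.355 V.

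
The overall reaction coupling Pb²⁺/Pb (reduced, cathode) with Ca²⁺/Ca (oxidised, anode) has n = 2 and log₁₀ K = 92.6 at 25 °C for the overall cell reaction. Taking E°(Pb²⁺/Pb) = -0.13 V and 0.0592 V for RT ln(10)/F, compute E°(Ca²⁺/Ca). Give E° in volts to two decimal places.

-2.87 V

E°cell = (0.0592/n)·log K = (0.0592/2)(92.6) = +2.741 V.
Since Pb²⁺/Pb is the cathode and Ca²⁺/Ca the anode, E°cell = E°(Pb²⁺/Pb) − E°(Ca²⁺/Ca).
So E°(Ca²⁺/Ca) = E°(Pb²⁺/Pb) − E°cell = (-0.13) − (+2.741) = -2.87 V.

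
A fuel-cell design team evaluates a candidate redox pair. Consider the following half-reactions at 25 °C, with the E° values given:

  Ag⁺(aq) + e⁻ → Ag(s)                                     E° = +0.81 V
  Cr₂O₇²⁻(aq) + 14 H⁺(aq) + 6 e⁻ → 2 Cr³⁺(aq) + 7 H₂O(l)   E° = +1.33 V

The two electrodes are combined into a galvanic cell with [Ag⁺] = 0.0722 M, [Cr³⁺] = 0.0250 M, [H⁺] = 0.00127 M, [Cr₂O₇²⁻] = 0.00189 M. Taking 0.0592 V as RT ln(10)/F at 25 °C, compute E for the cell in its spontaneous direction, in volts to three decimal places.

Cr₂O₇²⁻/Cr³⁺ is the cathode (higher E°), Ag⁺/Ag the anode: E°cell = +1.33 − (+0.81) = +0.52 V, n = 6.
Overall: Cr₂O₇²⁻(aq) + 14 H⁺(aq) + 6 Ag(s) → 2 Cr³⁺(aq) + 7 H₂O(l) + 6 Ag⁺(aq)
Q = [Cr³⁺]^2·[Ag⁺]^6 / ([Cr₂O₇²⁻]·[H⁺]^14); log Q = 33.217.
E = E° − (0.0592/n) log Q = +0.52 − (0.0592/6)(33.217) = +0.192 V.

+0.192 V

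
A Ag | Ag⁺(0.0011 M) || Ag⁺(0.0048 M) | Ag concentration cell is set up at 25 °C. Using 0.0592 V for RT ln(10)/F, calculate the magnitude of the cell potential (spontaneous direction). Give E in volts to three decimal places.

+0.038 V

For a concentration cell E°cell = 0. The 0.0048 M side is the cathode (reduction is favoured where [Ag⁺] is higher).
With n = 1, E = −(0.0592/1) log([Ag⁺]ₐₙ/[Ag⁺]꜀ₐₜ) = −(0.0592/1) log(0.0011/0.0048) = −(0.0592/1)(-0.640) = +0.038 V.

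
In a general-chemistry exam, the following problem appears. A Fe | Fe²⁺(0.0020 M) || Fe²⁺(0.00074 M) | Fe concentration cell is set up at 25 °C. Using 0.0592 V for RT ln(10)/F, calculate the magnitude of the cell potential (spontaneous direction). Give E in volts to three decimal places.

For a concentration cell E°cell = 0. The 0.0020 M side is the cathode (reduction is favoured where [Fe²⁺] is higher).
With n = 2, E = −(0.0592/2) log([Fe²⁺]ₐₙ/[Fe²⁺]꜀ₐₜ) = −(0.0592/2) log(0.00074/0.002) = −(0.0592/2)(-0.432) = +0.013 V.

+0.013 V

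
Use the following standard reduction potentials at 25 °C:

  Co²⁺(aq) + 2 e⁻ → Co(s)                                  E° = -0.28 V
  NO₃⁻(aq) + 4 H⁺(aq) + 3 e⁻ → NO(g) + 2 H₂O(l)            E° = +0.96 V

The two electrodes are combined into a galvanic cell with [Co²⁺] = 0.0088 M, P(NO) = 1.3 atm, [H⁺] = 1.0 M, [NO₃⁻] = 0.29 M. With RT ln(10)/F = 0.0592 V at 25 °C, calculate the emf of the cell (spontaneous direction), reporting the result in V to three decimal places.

NO₃⁻/NO is the cathode (higher E°), Co²⁺/Co the anode: E°cell = +0.96 − (-0.28) = +1.24 V, n = 6.
Overall: 2 NO₃⁻(aq) + 8 H⁺(aq) + 3 Co(s) → 2 NO(g) + 4 H₂O(l) + 3 Co²⁺(aq)
Q = P(NO)^2·[Co²⁺]^3 / ([NO₃⁻]^2·[H⁺]^8); log Q = -4.863.
E = E° − (0.0592/n) log Q = +1.24 − (0.0592/6)(-4.863) = +1.288 V.

+1.288 V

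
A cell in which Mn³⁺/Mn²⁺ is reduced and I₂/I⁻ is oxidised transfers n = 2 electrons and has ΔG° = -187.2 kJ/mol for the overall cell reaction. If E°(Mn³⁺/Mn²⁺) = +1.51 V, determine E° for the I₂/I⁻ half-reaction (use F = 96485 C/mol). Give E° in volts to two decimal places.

E°cell = −ΔG°/(nF) = −(-187.2×10³)/((2)(96485)) = +0.970 V.
Since Mn³⁺/Mn²⁺ is the cathode and I₂/I⁻ the anode, E°cell = E°(Mn³⁺/Mn²⁺) − E°(I₂/I⁻).
So E°(I₂/I⁻) = E°(Mn³⁺/Mn²⁺) − E°cell = (+1.51) − (+0.970) = +0.54 V.

+0.54 V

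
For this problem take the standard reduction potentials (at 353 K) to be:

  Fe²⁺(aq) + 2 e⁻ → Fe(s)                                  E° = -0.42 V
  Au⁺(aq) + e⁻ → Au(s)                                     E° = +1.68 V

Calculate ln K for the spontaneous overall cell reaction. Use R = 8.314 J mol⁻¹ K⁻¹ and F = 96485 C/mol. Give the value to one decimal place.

Cathode: Au⁺/Au; anode: Fe²⁺/Fe. E°cell = (+1.68) − (-0.42) = +2.10 V, with n = 2.
ΔG° = −nFE° = −RT ln K, so ln K = nFE°/(RT) = (2)(96485)(+2.10) / ((8.314)(353)) = 138.078.

138.1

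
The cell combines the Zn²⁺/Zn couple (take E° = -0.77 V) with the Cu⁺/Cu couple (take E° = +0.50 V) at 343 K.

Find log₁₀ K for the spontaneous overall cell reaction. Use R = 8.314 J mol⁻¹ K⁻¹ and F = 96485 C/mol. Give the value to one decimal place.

Cathode: Cu⁺/Cu; anode: Zn²⁺/Zn. E°cell = (+0.50) − (-0.77) = +1.27 V, with n = 2.
ΔG° = −nFE° = −RT ln K, so ln K = nFE°/(RT) = (2)(96485)(+1.27) / ((8.314)(343)) = 85.939.
log₁₀ K = 85.939 / ln 10 = 37.3.

37.3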